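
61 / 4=15.25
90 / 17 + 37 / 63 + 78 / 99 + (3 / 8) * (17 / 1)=1229399 / 94248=13.04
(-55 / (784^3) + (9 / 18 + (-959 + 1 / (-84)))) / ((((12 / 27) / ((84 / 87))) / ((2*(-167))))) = 695483.02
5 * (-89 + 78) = -55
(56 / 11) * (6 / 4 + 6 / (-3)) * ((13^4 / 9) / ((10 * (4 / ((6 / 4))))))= -199927 / 660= -302.92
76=76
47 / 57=0.82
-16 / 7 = -2.29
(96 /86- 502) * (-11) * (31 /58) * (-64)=-235022656 /1247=-188470.45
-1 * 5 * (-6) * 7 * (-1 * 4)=-840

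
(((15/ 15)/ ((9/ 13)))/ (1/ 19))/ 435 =247/ 3915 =0.06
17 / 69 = 0.25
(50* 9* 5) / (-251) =-2250 / 251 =-8.96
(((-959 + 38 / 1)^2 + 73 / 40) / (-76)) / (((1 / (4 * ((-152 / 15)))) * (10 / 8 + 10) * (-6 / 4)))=-271437704 / 10125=-26808.66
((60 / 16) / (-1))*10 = -37.50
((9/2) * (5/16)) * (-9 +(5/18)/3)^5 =-128734629132005/1632586752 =-78853.16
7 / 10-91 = -903 / 10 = -90.30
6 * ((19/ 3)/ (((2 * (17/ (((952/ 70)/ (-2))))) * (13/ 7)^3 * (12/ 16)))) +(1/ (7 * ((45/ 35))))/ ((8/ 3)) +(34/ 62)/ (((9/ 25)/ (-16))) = -635351579/ 24518520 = -25.91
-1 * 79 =-79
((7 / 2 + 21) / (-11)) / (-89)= 0.03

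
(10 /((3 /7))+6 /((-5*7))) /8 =304 /105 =2.90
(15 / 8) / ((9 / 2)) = 5 / 12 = 0.42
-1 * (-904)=904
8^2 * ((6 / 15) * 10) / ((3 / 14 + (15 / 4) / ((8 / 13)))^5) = 0.03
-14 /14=-1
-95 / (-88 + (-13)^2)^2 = -0.01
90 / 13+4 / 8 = 193 / 26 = 7.42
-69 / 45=-23 / 15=-1.53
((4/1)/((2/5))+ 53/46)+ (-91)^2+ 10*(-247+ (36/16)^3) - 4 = 4365995/736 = 5932.06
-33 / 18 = -11 / 6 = -1.83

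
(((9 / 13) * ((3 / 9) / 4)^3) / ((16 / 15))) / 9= 5 / 119808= 0.00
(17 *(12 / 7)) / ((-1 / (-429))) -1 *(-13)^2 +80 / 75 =1295107 / 105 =12334.35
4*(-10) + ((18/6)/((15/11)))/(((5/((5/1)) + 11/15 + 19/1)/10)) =-12110/311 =-38.94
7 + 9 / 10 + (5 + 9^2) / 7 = 1413 / 70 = 20.19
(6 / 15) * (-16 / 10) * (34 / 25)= -544 / 625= -0.87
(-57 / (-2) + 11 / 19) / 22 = 1105 / 836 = 1.32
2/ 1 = 2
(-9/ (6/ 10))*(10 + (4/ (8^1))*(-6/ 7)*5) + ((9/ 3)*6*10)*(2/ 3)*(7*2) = 10935/ 7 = 1562.14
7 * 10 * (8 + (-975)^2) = 66544310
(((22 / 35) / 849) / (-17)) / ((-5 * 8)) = 11 / 10103100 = 0.00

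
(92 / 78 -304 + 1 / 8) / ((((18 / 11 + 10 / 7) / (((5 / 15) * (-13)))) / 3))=7271957 / 5664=1283.89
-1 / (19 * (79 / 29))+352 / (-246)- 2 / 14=-2058824 / 1292361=-1.59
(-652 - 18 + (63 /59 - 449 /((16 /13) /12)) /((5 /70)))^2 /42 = 53426436616921 /584808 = 91357225.99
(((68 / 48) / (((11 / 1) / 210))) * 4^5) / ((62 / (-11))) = -152320 / 31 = -4913.55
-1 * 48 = -48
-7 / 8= -0.88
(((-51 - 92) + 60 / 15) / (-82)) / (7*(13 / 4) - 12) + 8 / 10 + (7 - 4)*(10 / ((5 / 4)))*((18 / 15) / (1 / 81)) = 20572074 / 8815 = 2333.76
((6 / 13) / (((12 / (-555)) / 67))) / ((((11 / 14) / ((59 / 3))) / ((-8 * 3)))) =859155.52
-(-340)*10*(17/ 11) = 57800/ 11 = 5254.55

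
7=7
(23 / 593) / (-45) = -23 / 26685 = -0.00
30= 30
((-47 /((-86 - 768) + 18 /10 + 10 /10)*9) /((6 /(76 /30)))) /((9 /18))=47 /112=0.42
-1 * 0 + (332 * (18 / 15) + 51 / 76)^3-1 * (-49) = 3487400330445023 / 54872000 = 63555188.99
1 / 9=0.11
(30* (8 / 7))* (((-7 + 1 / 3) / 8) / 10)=-20 / 7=-2.86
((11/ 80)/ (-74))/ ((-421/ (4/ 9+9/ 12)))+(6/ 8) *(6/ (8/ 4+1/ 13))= 194401433/ 89723520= 2.17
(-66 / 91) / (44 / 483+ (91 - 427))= 2277 / 1054586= 0.00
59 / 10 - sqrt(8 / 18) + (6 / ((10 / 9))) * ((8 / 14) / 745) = 5.24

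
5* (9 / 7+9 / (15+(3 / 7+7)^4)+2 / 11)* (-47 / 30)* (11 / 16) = -9775367803 / 1234402008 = -7.92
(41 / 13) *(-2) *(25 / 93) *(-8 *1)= 16400 / 1209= 13.56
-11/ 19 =-0.58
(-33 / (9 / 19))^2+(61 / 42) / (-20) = 12230497 / 2520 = 4853.37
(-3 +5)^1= 2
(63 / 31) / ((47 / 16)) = 1008 / 1457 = 0.69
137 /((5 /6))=822 /5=164.40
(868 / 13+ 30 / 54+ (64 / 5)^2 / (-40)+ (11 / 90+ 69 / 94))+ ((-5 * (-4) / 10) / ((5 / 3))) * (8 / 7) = 314952034 / 4811625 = 65.46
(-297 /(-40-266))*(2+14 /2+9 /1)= 297 /17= 17.47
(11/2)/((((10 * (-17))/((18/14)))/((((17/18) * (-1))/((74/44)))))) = 121/5180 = 0.02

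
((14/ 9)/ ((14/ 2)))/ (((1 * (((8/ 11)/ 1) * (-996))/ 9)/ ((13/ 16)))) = -143/ 63744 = -0.00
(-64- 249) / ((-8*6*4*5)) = 313 / 960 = 0.33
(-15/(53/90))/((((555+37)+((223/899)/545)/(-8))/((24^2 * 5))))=-15239560320000/122982612821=-123.92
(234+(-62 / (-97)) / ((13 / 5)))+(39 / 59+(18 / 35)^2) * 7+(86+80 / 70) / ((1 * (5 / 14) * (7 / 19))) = 11757033451 / 13019825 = 903.01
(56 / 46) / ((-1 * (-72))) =7 / 414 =0.02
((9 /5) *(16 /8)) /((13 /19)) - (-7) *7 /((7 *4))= 1823 /260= 7.01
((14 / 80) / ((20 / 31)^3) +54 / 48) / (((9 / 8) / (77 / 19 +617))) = 1765457 / 1800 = 980.81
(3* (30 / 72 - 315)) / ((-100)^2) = -151 / 1600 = -0.09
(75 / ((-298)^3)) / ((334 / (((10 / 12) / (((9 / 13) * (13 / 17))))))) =-2125 / 159099115104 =-0.00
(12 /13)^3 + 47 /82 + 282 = 51048383 /180154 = 283.36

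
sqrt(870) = 29.50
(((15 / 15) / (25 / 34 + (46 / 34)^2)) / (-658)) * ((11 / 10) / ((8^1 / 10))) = -3179 / 3903256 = -0.00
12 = 12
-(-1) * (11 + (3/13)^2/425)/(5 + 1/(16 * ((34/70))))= 2.14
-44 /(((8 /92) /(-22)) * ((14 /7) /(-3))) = -16698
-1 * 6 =-6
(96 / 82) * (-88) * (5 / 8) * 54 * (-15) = 2138400 / 41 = 52156.10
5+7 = 12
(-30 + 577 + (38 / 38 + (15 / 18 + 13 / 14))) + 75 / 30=23195 / 42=552.26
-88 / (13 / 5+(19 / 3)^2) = -1980 / 961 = -2.06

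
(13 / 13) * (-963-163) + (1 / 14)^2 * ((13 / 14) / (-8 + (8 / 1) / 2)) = -12358989 / 10976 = -1126.00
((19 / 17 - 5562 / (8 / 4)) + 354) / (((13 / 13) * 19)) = -41240 / 323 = -127.68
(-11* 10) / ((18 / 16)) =-880 / 9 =-97.78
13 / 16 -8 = -115 / 16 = -7.19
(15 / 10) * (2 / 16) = 3 / 16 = 0.19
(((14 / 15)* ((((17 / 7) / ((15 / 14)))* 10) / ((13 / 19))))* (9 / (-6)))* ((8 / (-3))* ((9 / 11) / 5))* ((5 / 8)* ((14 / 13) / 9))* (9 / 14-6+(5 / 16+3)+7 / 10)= -2.04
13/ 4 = 3.25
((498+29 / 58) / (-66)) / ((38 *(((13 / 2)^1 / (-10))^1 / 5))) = 24925 / 16302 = 1.53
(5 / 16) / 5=1 / 16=0.06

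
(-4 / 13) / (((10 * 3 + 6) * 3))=-1 / 351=-0.00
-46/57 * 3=-46/19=-2.42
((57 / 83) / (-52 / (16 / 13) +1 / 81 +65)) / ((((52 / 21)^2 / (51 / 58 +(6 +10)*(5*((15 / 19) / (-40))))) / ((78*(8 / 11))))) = -495736038 / 2538482375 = -0.20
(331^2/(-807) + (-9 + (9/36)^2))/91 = -266911/167856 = -1.59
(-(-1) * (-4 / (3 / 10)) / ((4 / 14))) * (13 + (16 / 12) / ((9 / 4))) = -51380 / 81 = -634.32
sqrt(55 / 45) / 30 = sqrt(11) / 90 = 0.04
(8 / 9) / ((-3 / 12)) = -32 / 9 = -3.56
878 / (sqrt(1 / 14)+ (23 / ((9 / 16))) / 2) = 20355552 / 473903 - 71118 *sqrt(14) / 473903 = 42.39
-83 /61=-1.36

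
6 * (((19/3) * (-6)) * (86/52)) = -4902/13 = -377.08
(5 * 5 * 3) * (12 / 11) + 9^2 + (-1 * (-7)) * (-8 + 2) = 1329 / 11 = 120.82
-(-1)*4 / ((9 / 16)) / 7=1.02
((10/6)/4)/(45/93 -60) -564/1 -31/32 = -20013701/35424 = -564.98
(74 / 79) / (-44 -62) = -0.01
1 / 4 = 0.25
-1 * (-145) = 145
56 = 56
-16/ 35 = -0.46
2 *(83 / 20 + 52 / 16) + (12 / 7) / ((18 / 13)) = 1684 / 105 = 16.04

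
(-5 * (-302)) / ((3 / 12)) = 6040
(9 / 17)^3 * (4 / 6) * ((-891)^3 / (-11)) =31251919446 / 4913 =6361066.45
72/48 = 3/2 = 1.50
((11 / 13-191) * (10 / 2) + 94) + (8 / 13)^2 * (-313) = -164826 / 169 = -975.30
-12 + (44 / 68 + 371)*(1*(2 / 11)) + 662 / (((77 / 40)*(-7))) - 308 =-251196 / 833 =-301.56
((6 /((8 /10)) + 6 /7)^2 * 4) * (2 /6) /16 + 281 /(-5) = -197489 /3920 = -50.38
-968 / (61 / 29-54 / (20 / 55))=56144 / 8491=6.61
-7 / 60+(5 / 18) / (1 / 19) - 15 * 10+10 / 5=-142.84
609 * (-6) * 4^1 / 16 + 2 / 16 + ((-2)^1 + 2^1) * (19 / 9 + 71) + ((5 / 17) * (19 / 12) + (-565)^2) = 129871333 / 408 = 318312.09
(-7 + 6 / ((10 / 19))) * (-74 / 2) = -814 / 5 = -162.80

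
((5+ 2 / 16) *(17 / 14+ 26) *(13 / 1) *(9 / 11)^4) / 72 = 148040217 / 13118336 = 11.28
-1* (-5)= 5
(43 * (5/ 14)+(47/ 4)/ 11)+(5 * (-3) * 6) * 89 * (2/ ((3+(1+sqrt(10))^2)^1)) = -5690753/ 4004+2670 * sqrt(10)/ 13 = -771.78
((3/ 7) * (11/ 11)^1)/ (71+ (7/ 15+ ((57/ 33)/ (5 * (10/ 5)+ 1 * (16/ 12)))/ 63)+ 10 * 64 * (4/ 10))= 0.00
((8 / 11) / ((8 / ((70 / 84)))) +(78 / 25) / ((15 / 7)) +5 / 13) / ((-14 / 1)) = -205531 / 1501500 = -0.14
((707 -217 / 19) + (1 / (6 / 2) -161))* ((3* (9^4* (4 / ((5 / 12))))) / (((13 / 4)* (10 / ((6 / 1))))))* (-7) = -161316199296 / 1235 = -130620404.29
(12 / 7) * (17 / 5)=204 / 35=5.83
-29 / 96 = -0.30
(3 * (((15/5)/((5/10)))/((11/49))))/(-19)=-882/209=-4.22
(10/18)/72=5/648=0.01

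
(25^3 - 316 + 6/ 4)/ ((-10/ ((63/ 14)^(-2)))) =-10207/ 135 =-75.61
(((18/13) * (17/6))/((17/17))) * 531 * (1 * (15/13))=406215/169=2403.64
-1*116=-116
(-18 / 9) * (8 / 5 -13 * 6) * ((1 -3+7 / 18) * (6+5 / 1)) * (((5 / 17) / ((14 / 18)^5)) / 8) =-399755169 / 1142876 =-349.78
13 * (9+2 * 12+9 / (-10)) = 417.30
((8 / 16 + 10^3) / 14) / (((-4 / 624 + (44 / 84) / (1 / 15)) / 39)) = 3043521 / 8573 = 355.01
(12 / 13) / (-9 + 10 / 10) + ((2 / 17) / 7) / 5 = -0.11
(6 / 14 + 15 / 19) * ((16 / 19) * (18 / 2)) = 23328 / 2527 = 9.23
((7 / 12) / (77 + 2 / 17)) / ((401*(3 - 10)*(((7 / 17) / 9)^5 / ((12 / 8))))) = -475099770627 / 23561666072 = -20.16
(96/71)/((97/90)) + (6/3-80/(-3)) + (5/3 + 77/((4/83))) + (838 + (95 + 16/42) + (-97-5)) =474515175/192836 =2460.72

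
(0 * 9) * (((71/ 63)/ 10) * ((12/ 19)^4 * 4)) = 0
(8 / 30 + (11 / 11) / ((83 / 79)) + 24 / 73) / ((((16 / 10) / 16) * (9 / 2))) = 562484 / 163593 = 3.44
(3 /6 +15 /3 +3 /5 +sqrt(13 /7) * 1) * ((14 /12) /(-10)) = -0.87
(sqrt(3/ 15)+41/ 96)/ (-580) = -sqrt(5)/ 2900 -41/ 55680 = -0.00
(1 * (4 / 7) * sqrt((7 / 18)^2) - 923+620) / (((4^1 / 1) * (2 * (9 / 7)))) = -19075 / 648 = -29.44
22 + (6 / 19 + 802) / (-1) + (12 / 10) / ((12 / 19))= -147899 / 190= -778.42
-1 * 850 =-850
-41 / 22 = -1.86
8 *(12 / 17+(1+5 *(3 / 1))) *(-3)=-6816 / 17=-400.94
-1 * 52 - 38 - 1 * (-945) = 855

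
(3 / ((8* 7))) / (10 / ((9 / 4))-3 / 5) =135 / 9688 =0.01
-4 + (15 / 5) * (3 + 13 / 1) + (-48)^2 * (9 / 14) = 10676 / 7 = 1525.14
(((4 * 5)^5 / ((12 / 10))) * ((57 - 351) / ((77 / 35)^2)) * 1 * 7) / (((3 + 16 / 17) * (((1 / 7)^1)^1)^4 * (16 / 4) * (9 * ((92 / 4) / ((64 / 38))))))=-44800739200000000 / 31884831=-1405080026.93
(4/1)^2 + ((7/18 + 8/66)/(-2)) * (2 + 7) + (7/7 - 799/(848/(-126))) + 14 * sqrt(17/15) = 14 * sqrt(255)/15 + 622289/4664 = 148.33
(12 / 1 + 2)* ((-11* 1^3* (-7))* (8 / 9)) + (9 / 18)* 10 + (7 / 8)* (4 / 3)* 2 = 8690 / 9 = 965.56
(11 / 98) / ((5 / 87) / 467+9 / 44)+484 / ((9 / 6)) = 17383964246 / 53784507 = 323.22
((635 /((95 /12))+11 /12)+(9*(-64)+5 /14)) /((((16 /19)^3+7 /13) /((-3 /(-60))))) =-3703936171 /170118480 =-21.77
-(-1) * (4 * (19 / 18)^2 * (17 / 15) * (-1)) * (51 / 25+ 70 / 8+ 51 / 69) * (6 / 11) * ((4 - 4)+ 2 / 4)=-54244943 / 3415500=-15.88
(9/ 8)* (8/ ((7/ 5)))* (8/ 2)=180/ 7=25.71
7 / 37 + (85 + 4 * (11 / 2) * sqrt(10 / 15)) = 22 * sqrt(6) / 3 + 3152 / 37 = 103.15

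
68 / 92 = 17 / 23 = 0.74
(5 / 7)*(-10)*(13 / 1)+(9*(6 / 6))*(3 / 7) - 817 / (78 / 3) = -3131 / 26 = -120.42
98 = 98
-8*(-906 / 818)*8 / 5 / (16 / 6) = 10872 / 2045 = 5.32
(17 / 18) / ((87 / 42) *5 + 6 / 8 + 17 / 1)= 238 / 7083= 0.03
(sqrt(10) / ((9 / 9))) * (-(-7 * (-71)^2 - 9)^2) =-1245807616 * sqrt(10) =-3939589592.94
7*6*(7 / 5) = 294 / 5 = 58.80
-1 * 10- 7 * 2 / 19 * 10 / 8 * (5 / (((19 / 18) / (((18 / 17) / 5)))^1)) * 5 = -89720 / 6137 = -14.62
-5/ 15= -1/ 3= -0.33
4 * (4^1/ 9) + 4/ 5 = 116/ 45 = 2.58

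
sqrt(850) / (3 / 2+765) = 10 * sqrt(34) / 1533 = 0.04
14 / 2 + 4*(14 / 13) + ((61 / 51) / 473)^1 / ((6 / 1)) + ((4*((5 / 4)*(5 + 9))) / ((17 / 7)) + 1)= 77393053 / 1881594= 41.13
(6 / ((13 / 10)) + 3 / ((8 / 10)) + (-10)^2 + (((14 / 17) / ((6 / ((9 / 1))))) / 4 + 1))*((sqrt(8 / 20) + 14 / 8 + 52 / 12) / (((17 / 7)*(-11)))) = -6192809 / 247962 - 169666*sqrt(10) / 206635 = -27.57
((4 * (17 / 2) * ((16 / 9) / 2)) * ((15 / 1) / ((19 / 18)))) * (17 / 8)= 17340 / 19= 912.63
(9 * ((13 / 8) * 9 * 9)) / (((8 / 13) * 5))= 385.00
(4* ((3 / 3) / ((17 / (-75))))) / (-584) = 75 / 2482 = 0.03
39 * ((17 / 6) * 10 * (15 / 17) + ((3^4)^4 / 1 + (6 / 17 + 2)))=28539994158 / 17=1678823185.76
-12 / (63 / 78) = -104 / 7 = -14.86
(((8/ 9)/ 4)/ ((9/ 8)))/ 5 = 16/ 405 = 0.04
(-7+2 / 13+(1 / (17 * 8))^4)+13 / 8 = -23220174323 / 4447326208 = -5.22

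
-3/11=-0.27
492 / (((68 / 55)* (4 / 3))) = 20295 / 68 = 298.46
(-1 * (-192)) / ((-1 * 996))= -16 / 83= -0.19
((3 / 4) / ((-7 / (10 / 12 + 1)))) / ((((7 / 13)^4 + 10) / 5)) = -1570855 / 16128616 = -0.10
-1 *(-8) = 8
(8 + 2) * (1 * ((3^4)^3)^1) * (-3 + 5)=10628820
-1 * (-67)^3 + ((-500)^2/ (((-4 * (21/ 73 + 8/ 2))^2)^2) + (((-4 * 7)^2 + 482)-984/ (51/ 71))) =784918936087373705/ 2610635589392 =300662.01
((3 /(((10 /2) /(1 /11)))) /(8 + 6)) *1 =3 /770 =0.00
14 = 14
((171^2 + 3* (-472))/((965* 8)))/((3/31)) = 57505/1544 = 37.24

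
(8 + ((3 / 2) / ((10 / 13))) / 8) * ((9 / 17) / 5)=11871 / 13600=0.87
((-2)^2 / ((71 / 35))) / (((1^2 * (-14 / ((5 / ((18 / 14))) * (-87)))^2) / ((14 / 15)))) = 2060450 / 1917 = 1074.83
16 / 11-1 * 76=-820 / 11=-74.55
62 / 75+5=437 / 75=5.83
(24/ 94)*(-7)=-84/ 47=-1.79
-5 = -5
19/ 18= 1.06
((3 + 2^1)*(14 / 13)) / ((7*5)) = 2 / 13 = 0.15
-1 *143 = -143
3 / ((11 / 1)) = 0.27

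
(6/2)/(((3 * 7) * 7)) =1/49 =0.02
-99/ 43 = -2.30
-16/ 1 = -16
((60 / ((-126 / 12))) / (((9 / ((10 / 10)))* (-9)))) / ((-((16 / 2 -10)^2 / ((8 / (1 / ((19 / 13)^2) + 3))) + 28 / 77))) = -15884 / 472311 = -0.03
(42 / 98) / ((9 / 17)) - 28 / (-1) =605 / 21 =28.81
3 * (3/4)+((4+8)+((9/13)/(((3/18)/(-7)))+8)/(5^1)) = 2609/260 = 10.03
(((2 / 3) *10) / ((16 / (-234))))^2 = 38025 / 4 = 9506.25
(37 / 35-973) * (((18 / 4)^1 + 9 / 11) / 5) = -1033.79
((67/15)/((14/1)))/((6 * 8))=67/10080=0.01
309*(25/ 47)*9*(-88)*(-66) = 403801200/ 47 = 8591514.89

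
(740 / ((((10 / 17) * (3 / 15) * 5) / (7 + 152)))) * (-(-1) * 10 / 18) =333370 / 3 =111123.33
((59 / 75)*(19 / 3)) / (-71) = -1121 / 15975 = -0.07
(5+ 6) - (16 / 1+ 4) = -9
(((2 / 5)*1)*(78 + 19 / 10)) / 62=0.52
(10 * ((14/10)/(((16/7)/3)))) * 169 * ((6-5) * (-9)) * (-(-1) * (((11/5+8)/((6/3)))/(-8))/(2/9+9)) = 102626433/53120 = 1931.97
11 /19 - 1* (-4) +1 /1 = 106 /19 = 5.58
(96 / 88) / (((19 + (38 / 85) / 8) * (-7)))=-4080 / 498883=-0.01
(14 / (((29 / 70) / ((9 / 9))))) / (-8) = -245 / 58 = -4.22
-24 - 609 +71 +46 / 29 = -16252 / 29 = -560.41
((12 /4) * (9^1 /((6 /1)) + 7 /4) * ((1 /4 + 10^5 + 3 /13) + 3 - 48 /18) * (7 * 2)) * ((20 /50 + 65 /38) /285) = 43789556489 /433200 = 101083.93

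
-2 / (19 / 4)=-8 / 19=-0.42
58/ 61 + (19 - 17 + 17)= 1217/ 61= 19.95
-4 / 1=-4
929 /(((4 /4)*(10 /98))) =45521 /5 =9104.20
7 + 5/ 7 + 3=75/ 7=10.71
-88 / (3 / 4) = -352 / 3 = -117.33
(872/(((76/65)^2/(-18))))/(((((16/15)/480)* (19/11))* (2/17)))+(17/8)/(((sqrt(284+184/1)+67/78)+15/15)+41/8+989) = -16831731470109657784176/662017929235603 - 1241136* sqrt(13)/96518141017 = -25424887.65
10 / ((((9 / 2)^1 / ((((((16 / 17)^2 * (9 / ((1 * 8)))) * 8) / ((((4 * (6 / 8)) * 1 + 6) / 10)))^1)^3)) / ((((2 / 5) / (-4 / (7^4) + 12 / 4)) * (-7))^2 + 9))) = 171673348870032588800 / 11258496180935721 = 15248.34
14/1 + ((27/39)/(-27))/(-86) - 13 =3355/3354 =1.00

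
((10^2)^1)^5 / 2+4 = 5000000004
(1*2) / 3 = 2 / 3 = 0.67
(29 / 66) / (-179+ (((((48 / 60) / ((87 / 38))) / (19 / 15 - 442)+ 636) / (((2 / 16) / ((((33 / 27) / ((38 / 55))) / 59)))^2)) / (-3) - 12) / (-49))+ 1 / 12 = 496947465969006989 / 6144877389731835876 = 0.08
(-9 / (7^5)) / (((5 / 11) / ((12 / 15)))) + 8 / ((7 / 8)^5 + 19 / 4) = 22015612604 / 14492255925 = 1.52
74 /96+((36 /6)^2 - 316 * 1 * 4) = -58907 /48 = -1227.23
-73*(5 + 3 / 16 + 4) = -10731 / 16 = -670.69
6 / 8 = 3 / 4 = 0.75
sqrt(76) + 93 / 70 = 93 / 70 + 2 * sqrt(19) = 10.05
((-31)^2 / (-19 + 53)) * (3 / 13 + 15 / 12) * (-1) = -73997 / 1768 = -41.85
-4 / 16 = -1 / 4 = -0.25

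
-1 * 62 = -62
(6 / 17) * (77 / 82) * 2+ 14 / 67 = 40712 / 46699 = 0.87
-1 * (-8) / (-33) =-0.24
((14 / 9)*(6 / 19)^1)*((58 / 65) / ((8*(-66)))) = -203 / 244530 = -0.00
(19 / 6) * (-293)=-927.83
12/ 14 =6/ 7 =0.86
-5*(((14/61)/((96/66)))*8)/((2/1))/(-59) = 385/7198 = 0.05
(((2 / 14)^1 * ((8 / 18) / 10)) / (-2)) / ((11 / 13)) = -13 / 3465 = -0.00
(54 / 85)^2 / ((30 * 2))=243 / 36125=0.01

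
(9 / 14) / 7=0.09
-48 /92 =-12 /23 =-0.52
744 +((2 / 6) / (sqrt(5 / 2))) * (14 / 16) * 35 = 49 * sqrt(10) / 24 +744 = 750.46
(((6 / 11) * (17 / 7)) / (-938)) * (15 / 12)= -255 / 144452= -0.00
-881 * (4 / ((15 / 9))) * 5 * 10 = -105720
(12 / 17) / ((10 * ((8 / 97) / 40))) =582 / 17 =34.24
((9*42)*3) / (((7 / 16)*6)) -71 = 361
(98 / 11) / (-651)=-14 / 1023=-0.01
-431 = -431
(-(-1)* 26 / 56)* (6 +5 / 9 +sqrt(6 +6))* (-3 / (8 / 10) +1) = -8437 / 1008 - 143* sqrt(3) / 56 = -12.79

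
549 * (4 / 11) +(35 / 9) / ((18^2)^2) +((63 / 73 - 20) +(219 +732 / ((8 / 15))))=1344347825857 / 758661552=1772.00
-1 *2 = -2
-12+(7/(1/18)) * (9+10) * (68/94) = 80832/47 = 1719.83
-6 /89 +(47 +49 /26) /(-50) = -120919 /115700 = -1.05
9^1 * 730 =6570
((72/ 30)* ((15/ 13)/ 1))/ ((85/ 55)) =396/ 221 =1.79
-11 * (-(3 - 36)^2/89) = 11979/89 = 134.60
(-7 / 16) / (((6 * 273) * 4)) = -1 / 14976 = -0.00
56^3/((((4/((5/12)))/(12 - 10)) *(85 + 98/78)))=356720/841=424.16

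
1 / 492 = 0.00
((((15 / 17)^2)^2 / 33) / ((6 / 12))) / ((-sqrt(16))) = -16875 / 1837462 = -0.01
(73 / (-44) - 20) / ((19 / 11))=-953 / 76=-12.54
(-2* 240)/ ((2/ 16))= -3840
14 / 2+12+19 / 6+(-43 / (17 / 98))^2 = 106585213 / 1734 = 61467.83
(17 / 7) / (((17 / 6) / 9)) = 54 / 7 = 7.71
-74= -74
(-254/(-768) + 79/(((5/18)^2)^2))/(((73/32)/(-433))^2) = 4776666718944632/9991875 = 478055091.66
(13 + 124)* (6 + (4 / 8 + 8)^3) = 679657 / 8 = 84957.12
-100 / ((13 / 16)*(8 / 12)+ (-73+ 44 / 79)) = 7584 / 5453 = 1.39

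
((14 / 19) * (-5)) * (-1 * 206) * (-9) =-129780 / 19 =-6830.53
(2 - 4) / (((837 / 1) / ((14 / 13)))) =-28 / 10881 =-0.00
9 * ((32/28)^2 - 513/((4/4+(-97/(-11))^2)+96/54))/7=-195849081/30083158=-6.51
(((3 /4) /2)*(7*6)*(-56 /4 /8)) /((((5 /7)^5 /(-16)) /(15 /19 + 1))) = 252004158 /59375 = 4244.28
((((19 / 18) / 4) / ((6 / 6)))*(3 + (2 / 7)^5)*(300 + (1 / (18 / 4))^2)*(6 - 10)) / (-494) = 481244 / 250047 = 1.92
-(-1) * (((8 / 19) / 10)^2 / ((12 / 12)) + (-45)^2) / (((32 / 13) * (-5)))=-237583333 / 1444000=-164.53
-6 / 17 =-0.35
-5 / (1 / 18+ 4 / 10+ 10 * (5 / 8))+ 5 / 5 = 307 / 1207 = 0.25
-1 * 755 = -755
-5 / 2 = -2.50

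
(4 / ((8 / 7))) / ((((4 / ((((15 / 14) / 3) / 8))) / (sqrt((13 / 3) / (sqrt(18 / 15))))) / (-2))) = -5 * sqrt(13) * 15^(1 / 4) * 2^(3 / 4) / 384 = -0.16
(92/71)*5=460/71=6.48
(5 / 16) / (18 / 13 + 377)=65 / 78704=0.00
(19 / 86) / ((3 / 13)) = 247 / 258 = 0.96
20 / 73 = 0.27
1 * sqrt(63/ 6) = sqrt(42)/ 2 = 3.24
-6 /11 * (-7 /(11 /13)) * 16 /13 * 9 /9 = 672 /121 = 5.55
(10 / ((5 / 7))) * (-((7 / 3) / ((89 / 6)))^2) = -2744 / 7921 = -0.35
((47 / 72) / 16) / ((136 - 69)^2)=47 / 5171328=0.00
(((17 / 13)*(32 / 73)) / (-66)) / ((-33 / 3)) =272 / 344487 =0.00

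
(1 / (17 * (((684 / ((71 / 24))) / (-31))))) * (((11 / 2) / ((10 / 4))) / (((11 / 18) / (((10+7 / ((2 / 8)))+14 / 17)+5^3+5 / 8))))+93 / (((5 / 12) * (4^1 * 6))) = 16273977 / 3514240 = 4.63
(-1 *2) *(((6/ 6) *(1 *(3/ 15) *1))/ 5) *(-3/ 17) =6/ 425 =0.01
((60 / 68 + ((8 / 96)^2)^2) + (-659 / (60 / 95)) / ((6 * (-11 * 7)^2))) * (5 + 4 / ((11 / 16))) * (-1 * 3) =-1782954137 / 64399104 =-27.69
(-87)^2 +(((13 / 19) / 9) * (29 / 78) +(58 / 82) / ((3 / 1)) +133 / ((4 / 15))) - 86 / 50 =16965836249 / 2103300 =8066.29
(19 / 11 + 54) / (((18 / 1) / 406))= 124439 / 99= 1256.96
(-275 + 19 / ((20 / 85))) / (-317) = 777 / 1268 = 0.61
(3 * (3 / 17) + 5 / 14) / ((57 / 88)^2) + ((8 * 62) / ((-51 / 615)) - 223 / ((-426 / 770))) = -153065343773 / 27450801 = -5575.99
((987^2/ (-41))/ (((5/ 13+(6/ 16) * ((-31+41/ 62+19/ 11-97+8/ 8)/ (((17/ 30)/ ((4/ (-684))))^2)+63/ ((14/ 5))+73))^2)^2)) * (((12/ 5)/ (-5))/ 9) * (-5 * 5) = -6438030284374785467509838791847076108536905728/ 348675008079568955132127587284498377709164850409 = -0.02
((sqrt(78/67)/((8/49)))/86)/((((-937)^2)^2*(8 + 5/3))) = 147*sqrt(5226)/1030432629166825424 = 0.00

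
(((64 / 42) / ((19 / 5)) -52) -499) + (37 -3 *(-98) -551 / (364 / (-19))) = -3959507 / 20748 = -190.84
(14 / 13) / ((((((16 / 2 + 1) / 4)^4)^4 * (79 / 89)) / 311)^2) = 197855692345855385422039875584 / 278585069391792415417745270160635373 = 0.00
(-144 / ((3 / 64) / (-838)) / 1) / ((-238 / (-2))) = 2574336 / 119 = 21633.08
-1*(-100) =100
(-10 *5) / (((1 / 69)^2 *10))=-23805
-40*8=-320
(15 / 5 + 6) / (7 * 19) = 0.07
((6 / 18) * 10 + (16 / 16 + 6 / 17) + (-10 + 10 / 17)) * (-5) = 1205 / 51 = 23.63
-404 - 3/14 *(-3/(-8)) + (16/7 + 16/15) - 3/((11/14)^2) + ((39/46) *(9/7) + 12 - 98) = -2293291249/4675440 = -490.50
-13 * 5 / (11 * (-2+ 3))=-65 / 11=-5.91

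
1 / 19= 0.05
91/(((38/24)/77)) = 4425.47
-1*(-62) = 62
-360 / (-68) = 90 / 17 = 5.29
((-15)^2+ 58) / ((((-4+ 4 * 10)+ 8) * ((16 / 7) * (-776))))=-1981 / 546304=-0.00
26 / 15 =1.73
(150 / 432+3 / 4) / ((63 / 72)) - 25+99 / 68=-95491 / 4284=-22.29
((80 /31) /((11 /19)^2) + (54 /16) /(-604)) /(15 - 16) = -139446883 /18124832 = -7.69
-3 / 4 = -0.75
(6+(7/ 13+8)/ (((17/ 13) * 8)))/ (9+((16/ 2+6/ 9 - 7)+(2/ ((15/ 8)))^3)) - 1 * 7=-35042767/ 5453056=-6.43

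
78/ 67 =1.16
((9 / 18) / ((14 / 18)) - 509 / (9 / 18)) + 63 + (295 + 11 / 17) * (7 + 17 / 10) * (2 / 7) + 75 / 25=-257591 / 1190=-216.46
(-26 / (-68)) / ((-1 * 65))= -1 / 170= -0.01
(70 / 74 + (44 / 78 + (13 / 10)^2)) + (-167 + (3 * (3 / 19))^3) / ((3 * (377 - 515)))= 246071542057 / 68293005300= 3.60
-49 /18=-2.72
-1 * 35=-35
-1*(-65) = 65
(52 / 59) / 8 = 13 / 118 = 0.11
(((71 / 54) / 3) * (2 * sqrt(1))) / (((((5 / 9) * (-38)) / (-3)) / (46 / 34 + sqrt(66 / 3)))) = 1633 / 9690 + 71 * sqrt(22) / 570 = 0.75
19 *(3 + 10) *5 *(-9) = -11115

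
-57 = -57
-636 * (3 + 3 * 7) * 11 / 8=-20988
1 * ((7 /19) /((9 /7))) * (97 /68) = 4753 /11628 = 0.41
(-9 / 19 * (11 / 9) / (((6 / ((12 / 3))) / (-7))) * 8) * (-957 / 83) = -393008 / 1577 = -249.21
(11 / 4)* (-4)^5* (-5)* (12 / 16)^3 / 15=396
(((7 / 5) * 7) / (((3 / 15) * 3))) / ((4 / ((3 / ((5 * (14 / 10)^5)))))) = 625 / 1372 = 0.46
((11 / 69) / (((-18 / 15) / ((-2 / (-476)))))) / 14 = -0.00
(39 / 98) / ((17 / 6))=117 / 833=0.14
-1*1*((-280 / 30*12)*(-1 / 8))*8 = -112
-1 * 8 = -8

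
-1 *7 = -7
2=2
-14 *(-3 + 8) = -70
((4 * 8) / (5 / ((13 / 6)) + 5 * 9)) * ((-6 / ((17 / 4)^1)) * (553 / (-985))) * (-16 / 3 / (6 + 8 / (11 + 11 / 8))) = -69408768 / 161338075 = -0.43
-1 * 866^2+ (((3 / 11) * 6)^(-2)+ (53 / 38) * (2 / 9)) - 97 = -4617322061 / 6156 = -750052.32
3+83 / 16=131 / 16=8.19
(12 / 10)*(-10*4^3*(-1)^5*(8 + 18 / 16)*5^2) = 175200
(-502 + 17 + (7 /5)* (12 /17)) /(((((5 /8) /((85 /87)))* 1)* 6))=-164564 /1305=-126.10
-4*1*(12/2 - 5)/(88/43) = -1.95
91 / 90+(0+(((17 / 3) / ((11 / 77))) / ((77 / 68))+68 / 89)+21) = 5093239 / 88110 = 57.81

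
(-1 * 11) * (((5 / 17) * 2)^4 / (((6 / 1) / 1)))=-55000 / 250563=-0.22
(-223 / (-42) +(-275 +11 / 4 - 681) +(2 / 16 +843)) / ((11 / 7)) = -66.70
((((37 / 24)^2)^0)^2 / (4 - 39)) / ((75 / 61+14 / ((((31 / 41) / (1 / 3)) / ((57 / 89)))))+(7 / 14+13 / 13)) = -0.00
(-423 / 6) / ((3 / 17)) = -799 / 2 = -399.50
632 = 632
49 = 49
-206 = -206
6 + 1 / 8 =49 / 8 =6.12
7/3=2.33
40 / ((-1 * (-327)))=40 / 327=0.12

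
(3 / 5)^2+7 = 184 / 25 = 7.36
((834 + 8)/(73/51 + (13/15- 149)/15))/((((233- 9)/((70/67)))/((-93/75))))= 9984015/17312264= 0.58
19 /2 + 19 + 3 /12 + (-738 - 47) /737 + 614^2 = 1111465823 /2948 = 377023.68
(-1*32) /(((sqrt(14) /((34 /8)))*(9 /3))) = -68*sqrt(14) /21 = -12.12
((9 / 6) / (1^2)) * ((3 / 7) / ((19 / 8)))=36 / 133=0.27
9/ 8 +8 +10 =153/ 8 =19.12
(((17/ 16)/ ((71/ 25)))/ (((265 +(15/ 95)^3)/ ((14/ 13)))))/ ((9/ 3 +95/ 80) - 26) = -0.00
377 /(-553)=-377 /553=-0.68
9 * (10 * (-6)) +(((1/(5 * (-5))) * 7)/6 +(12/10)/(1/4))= -80287/150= -535.25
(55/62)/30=11/372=0.03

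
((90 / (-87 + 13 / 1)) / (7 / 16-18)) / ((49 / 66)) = 47520 / 509453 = 0.09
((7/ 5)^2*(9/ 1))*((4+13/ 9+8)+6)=343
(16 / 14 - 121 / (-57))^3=2212245127 / 63521199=34.83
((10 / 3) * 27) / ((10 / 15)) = 135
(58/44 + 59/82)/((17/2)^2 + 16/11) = 3676/132963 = 0.03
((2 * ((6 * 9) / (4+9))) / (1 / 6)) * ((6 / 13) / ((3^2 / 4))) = 1728 / 169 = 10.22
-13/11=-1.18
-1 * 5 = -5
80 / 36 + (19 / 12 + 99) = 3701 / 36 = 102.81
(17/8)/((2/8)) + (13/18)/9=695/81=8.58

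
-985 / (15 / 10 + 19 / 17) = -33490 / 89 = -376.29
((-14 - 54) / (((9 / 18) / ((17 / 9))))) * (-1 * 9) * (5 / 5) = 2312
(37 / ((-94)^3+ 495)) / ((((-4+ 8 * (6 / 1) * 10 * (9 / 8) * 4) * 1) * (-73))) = 37 / 130646047532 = 0.00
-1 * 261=-261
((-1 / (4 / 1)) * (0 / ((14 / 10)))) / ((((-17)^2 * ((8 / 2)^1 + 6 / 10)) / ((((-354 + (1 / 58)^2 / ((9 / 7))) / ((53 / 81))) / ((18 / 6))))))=0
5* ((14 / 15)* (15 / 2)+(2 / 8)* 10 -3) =65 / 2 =32.50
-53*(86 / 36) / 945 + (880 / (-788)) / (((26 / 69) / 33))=-4266331219 / 43562610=-97.94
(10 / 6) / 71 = 5 / 213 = 0.02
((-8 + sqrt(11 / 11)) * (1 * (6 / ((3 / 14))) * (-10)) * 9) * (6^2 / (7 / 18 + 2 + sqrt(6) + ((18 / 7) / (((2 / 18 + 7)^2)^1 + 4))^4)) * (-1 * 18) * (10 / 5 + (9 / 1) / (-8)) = 6348717682502324474424484617174908290800000 / 77902469633911967381615443504997759 - 2657597264988324363321487609064508000000000 * sqrt(6) / 77902469633911967381615443504997759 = -2067194.52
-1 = -1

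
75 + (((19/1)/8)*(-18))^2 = 30441/16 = 1902.56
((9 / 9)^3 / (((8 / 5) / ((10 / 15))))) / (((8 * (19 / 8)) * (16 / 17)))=0.02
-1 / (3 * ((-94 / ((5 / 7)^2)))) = 25 / 13818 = 0.00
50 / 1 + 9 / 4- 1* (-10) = 249 / 4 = 62.25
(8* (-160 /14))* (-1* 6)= 3840 /7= 548.57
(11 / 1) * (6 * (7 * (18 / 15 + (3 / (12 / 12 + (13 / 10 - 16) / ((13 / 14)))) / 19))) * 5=2747.41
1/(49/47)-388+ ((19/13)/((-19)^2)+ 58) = -3982332/12103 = -329.04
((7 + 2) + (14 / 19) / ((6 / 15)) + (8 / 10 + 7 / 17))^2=378964089 / 2608225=145.30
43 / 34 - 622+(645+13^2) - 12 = 6163 / 34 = 181.26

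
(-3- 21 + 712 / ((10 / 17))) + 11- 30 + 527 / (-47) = 271704 / 235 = 1156.19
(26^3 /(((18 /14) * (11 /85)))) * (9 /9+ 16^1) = 177781240 /99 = 1795770.10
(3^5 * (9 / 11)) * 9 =19683 / 11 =1789.36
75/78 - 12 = -287/26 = -11.04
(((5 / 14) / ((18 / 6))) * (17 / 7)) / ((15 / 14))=17 / 63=0.27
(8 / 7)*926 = 1058.29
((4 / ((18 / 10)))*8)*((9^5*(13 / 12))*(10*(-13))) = -147841200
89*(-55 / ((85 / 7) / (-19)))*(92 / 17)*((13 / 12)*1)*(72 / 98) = 66740388 / 2023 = 32990.80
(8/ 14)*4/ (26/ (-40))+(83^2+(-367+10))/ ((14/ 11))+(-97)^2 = 188991/ 13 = 14537.77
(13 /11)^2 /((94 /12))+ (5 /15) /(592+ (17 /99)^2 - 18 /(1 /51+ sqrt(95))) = 0.18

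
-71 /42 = -1.69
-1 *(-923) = 923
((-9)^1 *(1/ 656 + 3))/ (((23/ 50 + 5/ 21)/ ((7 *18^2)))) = -5275098675/ 60106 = -87763.26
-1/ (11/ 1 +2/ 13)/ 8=-13/ 1160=-0.01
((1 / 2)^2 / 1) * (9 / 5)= 9 / 20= 0.45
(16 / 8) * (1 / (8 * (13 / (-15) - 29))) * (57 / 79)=-855 / 141568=-0.01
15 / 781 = 0.02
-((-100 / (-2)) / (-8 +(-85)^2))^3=-125000 / 375898087313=-0.00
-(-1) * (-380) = -380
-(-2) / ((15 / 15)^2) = 2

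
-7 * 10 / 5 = -14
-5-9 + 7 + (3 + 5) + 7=8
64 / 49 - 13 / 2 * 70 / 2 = -22167 / 98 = -226.19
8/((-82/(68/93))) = -272/3813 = -0.07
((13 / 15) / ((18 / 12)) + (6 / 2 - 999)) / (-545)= 44794 / 24525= 1.83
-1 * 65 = -65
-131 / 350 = -0.37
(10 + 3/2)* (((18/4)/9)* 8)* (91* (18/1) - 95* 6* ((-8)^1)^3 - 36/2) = 13499160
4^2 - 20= -4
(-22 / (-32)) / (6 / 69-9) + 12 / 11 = 1.01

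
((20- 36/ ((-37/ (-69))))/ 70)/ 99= -872/ 128205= -0.01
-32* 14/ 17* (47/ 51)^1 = -24.29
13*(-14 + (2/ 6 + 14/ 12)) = -162.50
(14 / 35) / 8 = 1 / 20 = 0.05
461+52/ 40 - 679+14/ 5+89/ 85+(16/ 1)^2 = 1467/ 34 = 43.15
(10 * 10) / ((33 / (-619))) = -61900 / 33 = -1875.76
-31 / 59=-0.53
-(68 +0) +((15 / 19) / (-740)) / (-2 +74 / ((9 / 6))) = -27152681 / 399304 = -68.00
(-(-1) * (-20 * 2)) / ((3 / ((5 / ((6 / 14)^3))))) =-68600 / 81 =-846.91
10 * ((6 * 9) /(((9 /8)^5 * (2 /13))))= 4259840 /2187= 1947.80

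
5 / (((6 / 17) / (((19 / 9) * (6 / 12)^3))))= 1615 / 432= 3.74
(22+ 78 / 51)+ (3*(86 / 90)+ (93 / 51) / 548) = 3689053 / 139740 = 26.40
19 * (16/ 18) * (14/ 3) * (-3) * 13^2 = -359632/ 9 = -39959.11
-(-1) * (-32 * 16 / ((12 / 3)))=-128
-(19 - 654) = 635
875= 875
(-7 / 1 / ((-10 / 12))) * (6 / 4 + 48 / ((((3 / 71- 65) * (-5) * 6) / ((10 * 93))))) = 1181943 / 5765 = 205.02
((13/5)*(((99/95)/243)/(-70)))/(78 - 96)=143/16159500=0.00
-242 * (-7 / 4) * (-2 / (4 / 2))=-847 / 2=-423.50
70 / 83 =0.84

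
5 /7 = 0.71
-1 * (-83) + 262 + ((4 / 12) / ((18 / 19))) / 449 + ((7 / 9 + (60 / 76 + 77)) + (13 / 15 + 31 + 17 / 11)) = 11578538209 / 25337070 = 456.98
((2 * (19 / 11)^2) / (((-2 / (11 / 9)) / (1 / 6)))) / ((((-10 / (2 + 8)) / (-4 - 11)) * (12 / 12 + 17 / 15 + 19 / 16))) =-72200 / 26301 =-2.75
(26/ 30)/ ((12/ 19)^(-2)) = 624/ 1805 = 0.35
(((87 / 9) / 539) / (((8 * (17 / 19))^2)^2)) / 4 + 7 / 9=5163014963399 / 6638147518464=0.78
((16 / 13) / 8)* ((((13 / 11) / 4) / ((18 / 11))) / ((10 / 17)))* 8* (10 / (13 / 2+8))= 68 / 261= 0.26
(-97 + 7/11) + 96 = -4/11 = -0.36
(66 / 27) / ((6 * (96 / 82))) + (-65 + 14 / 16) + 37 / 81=-82063 / 1296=-63.32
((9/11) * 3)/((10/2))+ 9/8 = 711/440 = 1.62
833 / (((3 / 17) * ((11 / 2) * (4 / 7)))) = 99127 / 66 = 1501.92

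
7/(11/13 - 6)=-91/67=-1.36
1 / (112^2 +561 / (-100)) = 100 / 1253839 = 0.00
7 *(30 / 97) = 210 / 97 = 2.16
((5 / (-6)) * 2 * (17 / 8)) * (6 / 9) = -2.36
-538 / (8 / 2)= -269 / 2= -134.50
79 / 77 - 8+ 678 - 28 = 49513 / 77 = 643.03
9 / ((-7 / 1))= -9 / 7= -1.29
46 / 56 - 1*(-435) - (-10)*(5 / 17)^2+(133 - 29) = 4375235 / 8092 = 540.69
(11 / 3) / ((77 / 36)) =12 / 7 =1.71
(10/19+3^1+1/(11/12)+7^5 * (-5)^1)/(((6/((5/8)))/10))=-219529375/2508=-87531.65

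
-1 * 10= -10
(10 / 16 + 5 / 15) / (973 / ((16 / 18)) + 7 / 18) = 69 / 78841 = 0.00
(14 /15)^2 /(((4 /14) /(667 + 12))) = 465794 /225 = 2070.20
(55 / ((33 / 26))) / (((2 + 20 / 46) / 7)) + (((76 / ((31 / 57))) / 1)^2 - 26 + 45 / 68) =1923883051 / 98022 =19627.05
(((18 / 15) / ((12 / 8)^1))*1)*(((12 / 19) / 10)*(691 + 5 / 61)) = 1011744 / 28975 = 34.92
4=4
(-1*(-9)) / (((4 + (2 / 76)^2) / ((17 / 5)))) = 220932 / 28885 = 7.65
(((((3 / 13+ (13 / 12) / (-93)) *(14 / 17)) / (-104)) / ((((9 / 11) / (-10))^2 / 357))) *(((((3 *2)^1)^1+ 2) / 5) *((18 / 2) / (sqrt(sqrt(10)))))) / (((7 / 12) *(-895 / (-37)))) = -398506724 *10^(3 / 4) / 42200145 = -53.10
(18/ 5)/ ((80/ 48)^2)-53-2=-6713/ 125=-53.70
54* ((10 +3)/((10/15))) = 1053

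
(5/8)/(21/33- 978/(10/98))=-275/4216856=-0.00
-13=-13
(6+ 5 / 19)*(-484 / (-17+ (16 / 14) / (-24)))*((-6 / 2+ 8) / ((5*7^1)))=86394 / 3401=25.40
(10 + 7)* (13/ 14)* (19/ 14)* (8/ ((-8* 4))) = -4199/ 784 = -5.36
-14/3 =-4.67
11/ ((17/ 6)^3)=2376/ 4913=0.48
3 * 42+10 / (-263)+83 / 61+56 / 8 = 2154938 / 16043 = 134.32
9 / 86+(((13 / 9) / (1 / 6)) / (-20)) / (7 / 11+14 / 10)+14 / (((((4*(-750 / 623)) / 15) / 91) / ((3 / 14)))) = -614403473 / 722400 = -850.50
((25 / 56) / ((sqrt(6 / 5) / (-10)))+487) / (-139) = -487 / 139+125 * sqrt(30) / 23352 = -3.47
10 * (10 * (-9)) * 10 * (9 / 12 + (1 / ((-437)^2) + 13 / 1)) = -23632422750 / 190969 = -123750.05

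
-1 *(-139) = 139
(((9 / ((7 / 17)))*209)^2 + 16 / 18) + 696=20868626.05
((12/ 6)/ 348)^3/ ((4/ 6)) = 1/ 3512016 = 0.00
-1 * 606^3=-222545016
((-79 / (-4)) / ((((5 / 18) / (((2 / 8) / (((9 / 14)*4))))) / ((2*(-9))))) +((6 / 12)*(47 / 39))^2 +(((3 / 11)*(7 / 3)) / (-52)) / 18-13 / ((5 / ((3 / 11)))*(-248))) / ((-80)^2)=-857932631 / 44259072000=-0.02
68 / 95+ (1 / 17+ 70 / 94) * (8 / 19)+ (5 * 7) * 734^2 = 1431299676312 / 75905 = 18856461.05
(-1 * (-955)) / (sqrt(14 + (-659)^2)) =191 * sqrt(48255) / 28953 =1.45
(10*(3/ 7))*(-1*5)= -150/ 7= -21.43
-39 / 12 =-13 / 4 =-3.25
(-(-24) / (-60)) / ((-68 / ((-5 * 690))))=-345 / 17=-20.29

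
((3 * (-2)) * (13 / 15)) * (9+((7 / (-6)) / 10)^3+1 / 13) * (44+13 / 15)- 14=-17263823093 / 8100000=-2131.34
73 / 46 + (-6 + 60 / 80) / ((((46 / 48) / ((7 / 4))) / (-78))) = 34471 / 46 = 749.37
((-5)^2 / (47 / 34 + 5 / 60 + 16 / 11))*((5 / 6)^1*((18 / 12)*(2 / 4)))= 70125 / 13106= 5.35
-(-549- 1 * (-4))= 545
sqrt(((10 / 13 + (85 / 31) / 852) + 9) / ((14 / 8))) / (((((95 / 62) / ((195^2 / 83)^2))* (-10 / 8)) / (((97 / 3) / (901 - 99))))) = -191798100* sqrt(41146667133) / 3726597661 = -10439.97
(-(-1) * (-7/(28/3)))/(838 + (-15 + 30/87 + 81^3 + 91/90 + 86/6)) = -3915/2778499978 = -0.00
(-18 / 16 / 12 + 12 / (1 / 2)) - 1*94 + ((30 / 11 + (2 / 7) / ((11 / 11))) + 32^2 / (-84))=-79.27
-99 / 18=-11 / 2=-5.50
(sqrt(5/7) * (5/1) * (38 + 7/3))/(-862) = -605 * sqrt(35)/18102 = -0.20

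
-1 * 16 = -16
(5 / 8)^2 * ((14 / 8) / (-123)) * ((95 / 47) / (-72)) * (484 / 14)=287375 / 53277696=0.01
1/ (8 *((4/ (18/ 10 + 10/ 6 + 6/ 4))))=149/ 960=0.16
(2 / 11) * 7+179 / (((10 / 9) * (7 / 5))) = 17917 / 154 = 116.34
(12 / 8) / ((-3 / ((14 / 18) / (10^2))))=-7 / 1800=-0.00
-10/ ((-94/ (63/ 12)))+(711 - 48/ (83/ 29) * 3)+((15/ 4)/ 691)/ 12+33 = 29942439797/ 43129456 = 694.25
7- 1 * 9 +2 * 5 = 8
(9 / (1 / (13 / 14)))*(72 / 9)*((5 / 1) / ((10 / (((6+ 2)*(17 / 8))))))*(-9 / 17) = -2106 / 7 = -300.86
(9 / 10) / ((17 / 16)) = 72 / 85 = 0.85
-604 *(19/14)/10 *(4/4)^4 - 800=-30869/35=-881.97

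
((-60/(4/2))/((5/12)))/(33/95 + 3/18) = -41040/293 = -140.07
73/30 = 2.43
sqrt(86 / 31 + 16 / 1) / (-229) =-0.02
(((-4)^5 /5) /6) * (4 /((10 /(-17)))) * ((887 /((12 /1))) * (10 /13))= 7720448 /585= 13197.35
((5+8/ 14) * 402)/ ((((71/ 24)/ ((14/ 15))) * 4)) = 62712/ 355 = 176.65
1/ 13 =0.08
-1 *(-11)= 11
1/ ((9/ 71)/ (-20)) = -1420/ 9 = -157.78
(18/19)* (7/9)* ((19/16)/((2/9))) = 63/16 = 3.94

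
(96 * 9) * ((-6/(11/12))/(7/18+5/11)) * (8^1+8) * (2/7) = -30651.67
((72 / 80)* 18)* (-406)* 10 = -65772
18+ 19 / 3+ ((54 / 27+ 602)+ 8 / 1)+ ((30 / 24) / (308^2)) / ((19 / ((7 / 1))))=1966178383 / 3089856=636.33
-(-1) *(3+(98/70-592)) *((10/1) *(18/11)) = -105768/11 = -9615.27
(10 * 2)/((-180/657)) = -73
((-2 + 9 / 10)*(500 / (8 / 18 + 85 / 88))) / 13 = -435600 / 14521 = -30.00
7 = 7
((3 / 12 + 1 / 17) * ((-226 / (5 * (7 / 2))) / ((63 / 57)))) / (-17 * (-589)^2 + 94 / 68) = 4294 / 7018210185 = 0.00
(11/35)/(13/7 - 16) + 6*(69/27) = 15.31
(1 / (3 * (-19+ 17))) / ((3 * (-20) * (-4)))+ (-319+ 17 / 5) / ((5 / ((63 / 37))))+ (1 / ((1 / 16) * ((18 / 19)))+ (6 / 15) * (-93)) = -34042297 / 266400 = -127.79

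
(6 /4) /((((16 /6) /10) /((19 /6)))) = 17.81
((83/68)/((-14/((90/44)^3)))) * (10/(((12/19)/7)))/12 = -79835625/11585024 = -6.89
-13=-13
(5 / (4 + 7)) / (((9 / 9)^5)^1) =5 / 11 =0.45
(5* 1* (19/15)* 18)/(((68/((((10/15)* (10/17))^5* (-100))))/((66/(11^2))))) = -6080000000/7168857993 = -0.85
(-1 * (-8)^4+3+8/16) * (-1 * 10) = 40925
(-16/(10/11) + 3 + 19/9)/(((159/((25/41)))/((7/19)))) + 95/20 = 21101551/4458996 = 4.73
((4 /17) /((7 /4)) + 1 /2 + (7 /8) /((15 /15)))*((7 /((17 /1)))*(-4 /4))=-1437 /2312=-0.62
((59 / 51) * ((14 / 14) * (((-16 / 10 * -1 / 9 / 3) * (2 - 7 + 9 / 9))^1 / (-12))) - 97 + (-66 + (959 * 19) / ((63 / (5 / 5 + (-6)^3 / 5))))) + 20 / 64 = -817464913 / 66096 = -12367.84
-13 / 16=-0.81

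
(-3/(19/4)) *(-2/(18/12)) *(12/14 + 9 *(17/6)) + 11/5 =16223/665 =24.40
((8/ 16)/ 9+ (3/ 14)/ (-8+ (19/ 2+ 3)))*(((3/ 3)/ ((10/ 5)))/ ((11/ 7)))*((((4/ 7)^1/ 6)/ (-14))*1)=-13/ 58212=-0.00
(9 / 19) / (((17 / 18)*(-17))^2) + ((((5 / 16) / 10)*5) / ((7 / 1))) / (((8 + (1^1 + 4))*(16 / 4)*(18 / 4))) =160779551 / 83178897984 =0.00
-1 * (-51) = 51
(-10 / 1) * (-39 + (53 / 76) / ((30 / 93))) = 27997 / 76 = 368.38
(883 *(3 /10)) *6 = 7947 /5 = 1589.40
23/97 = 0.24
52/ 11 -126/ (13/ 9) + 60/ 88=-81.82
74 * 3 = 222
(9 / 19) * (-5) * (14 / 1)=-630 / 19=-33.16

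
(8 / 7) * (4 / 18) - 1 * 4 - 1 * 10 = -866 / 63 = -13.75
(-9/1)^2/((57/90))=2430/19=127.89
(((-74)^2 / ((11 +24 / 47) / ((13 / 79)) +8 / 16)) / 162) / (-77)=-3345836 / 536937093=-0.01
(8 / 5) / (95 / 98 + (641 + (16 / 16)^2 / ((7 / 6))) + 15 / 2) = 196 / 79665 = 0.00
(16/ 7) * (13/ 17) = 208/ 119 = 1.75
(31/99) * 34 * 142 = 149668/99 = 1511.80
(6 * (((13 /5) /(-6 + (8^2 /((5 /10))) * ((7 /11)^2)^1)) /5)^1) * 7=33033 /69325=0.48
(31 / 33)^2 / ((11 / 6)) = 1922 / 3993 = 0.48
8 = 8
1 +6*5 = 31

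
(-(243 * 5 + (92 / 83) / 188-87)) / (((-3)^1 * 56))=4400351 / 655368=6.71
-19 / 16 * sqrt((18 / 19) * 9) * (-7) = 63 * sqrt(38) / 16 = 24.27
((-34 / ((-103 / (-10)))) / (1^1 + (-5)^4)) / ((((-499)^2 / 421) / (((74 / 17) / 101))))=-311540 / 810781867139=-0.00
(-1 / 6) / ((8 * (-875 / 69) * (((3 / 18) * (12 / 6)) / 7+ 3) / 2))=69 / 64000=0.00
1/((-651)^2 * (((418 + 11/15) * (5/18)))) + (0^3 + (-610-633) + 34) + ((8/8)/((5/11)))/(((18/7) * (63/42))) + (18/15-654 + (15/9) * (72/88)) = -74261494183109/39928411215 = -1859.87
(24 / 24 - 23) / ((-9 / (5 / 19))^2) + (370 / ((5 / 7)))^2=7846061534 / 29241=268323.98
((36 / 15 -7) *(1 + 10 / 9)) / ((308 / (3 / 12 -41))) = 71231 / 55440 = 1.28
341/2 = 170.50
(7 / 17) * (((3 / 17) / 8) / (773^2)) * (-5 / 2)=-105 / 2762974096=-0.00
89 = 89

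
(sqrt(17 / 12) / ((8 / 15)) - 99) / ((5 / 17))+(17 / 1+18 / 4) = -3151 / 10+17 * sqrt(51) / 16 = -307.51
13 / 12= 1.08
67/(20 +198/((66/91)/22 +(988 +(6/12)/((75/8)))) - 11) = 451827163/62044551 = 7.28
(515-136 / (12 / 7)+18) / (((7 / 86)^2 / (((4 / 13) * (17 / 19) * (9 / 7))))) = 2053455024 / 84721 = 24237.85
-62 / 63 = -0.98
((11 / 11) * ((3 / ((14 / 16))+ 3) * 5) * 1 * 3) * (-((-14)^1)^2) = -18900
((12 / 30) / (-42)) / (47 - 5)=-1 / 4410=-0.00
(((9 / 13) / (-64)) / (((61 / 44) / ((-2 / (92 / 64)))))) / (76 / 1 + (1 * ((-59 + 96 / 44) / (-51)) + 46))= 111078 / 1259713013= 0.00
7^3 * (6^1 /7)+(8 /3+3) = 899 /3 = 299.67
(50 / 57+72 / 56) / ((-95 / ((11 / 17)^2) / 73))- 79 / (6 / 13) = -1255117221 / 7303030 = -171.86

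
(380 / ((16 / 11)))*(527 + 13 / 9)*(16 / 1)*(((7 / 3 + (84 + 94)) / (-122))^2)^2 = 106435671753881305 / 10093618089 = 10544848.32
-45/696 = -15/232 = -0.06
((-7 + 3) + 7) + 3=6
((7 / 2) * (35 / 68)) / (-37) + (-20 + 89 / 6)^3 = -9372577 / 67932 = -137.97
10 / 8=1.25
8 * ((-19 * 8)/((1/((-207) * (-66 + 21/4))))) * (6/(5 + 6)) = -91749024/11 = -8340820.36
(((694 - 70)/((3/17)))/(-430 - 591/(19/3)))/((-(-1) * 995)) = -67184/9893285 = -0.01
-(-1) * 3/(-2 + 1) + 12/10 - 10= -59/5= -11.80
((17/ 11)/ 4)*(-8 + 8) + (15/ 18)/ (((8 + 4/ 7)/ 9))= 7/ 8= 0.88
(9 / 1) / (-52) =-9 / 52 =-0.17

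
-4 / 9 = -0.44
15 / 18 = 0.83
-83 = -83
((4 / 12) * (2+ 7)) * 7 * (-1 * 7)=-147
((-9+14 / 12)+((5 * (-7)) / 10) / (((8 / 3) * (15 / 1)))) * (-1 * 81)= 51327 / 80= 641.59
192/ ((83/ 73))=14016/ 83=168.87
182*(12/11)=2184/11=198.55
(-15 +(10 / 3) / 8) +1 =-163 / 12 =-13.58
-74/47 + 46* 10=21546/47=458.43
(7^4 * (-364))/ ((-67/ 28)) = 24470992/ 67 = 365238.69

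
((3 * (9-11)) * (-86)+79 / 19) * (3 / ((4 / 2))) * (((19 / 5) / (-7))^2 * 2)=563331 / 1225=459.86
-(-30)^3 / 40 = 675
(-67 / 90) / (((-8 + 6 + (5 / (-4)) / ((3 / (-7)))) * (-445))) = 0.00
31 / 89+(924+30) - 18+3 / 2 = 166937 / 178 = 937.85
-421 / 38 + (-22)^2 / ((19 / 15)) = 14099 / 38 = 371.03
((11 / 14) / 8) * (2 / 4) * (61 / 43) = 671 / 9632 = 0.07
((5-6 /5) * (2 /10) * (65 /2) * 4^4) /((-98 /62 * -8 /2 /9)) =9000.88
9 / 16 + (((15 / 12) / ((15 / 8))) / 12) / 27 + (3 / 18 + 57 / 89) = 474643 / 346032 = 1.37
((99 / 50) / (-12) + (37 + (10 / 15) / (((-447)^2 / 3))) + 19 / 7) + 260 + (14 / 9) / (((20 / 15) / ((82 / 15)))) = 28525925227 / 93244200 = 305.93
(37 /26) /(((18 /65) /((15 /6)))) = 925 /72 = 12.85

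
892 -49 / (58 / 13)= 51099 / 58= 881.02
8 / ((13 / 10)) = 80 / 13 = 6.15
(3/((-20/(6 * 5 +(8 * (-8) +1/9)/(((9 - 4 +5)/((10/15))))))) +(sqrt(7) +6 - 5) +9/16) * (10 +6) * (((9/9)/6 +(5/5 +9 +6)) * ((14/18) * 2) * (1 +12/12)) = -449498/243 +21728 * sqrt(7)/27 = 279.36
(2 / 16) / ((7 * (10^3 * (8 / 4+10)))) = 1 / 672000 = 0.00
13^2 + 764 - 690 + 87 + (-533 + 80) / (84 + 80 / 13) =380871 / 1172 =324.98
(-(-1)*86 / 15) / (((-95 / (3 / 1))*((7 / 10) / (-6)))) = 1032 / 665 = 1.55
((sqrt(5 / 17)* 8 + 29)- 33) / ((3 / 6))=-8 + 16* sqrt(85) / 17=0.68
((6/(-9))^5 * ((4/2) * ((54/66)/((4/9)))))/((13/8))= -128/429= -0.30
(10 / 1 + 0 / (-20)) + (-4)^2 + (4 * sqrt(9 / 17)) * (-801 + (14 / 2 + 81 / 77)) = 26 - 732684 * sqrt(17) / 1309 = -2281.82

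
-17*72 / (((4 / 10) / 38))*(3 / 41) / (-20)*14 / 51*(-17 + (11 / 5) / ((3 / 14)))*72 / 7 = -1658016 / 205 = -8087.88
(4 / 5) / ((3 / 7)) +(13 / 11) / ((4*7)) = 8819 / 4620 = 1.91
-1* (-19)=19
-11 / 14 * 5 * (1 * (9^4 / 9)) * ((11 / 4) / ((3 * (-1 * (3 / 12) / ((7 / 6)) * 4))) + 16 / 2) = -2223045 / 112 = -19848.62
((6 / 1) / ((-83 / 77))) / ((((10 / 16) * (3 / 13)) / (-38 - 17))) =176176 / 83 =2122.60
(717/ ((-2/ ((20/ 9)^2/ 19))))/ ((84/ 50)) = -597500/ 10773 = -55.46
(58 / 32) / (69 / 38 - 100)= -551 / 29848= -0.02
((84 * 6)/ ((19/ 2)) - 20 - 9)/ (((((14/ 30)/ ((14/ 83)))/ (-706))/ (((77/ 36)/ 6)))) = -62108585/ 28386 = -2188.00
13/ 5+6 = 43/ 5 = 8.60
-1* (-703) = 703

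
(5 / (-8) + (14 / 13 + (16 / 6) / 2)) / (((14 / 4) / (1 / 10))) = 557 / 10920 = 0.05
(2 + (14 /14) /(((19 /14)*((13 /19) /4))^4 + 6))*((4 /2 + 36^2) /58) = 7546428630 /155639143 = 48.49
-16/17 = -0.94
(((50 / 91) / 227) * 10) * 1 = 500 / 20657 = 0.02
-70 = -70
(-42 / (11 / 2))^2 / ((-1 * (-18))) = 392 / 121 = 3.24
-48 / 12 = -4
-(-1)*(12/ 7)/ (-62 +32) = -2/ 35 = -0.06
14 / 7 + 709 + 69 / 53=37752 / 53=712.30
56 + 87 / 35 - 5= 1872 / 35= 53.49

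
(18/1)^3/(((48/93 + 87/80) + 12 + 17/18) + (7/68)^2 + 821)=6.98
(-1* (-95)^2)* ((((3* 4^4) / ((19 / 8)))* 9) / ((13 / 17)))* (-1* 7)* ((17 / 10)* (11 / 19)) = 3076254720 / 13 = 236634978.46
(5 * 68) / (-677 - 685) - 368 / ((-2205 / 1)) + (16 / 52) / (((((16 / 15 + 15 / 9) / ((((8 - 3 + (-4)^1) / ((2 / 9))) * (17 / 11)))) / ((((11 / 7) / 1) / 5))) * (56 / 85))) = 44320511 / 152448660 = 0.29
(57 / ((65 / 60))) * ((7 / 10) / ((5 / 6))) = 14364 / 325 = 44.20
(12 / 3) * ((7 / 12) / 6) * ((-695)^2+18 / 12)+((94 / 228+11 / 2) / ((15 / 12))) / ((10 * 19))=187843.66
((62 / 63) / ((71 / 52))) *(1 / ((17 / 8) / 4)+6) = 432016 / 76041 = 5.68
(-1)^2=1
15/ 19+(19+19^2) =7235/ 19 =380.79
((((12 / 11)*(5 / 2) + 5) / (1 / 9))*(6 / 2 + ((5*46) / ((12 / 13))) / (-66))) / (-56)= 26095 / 27104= 0.96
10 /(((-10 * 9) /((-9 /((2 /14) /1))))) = 7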